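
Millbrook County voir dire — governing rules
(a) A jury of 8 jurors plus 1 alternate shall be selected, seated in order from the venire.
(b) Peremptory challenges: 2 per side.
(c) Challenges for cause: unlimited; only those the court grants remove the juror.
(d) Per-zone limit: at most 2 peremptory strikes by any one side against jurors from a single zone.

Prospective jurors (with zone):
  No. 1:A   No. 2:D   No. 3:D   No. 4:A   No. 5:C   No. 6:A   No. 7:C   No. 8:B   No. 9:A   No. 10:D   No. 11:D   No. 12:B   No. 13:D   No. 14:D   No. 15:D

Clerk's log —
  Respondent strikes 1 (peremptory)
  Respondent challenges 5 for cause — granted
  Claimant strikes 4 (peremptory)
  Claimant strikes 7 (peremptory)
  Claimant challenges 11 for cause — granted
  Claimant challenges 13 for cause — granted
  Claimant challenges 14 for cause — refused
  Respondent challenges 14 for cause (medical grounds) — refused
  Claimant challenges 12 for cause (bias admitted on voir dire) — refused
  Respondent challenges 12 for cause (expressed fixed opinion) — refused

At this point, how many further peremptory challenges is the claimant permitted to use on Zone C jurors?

0

Claimant peremptories so far: #4, #7 — 2 of 2 used, 0 left overall.
Against Zone C: #7 — 1 used; per-zone cap 2 leaves 1.
Binding limit: min(0, 1) = 0.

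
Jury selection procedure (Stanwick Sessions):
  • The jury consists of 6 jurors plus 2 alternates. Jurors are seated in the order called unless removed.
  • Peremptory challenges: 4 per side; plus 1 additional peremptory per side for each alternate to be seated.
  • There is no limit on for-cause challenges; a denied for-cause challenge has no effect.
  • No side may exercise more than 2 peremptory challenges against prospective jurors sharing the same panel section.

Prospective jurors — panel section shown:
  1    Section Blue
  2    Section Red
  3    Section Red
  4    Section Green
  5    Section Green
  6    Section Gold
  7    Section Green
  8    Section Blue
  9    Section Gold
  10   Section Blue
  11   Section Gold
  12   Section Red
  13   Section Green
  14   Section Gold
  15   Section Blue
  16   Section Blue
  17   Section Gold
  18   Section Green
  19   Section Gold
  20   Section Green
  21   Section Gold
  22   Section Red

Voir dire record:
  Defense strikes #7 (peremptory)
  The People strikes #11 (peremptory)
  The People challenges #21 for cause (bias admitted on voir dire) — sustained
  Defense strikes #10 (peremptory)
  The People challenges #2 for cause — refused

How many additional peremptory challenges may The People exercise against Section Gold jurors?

The People peremptories so far: #11 — 1 of 6 used, 5 left overall.
Against Section Gold: #11 — 1 used; per-section cap 2 leaves 1.
Binding limit: min(5, 1) = 1.

1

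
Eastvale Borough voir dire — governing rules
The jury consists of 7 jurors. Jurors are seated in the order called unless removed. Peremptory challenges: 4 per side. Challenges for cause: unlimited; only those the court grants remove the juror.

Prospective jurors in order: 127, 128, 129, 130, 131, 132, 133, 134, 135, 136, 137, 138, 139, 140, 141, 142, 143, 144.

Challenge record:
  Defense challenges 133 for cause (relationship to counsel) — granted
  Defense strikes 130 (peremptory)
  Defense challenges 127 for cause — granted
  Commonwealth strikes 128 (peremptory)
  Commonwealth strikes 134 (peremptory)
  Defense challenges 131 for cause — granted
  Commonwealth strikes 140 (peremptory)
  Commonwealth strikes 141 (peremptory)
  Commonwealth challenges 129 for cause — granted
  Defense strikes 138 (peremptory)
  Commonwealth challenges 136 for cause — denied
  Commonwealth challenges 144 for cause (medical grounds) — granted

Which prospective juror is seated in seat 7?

Removed: #127, #128, #129, #130, #131, #133, #134, #138, #140, #141, #144. (#136 stays — for-cause denied.)
Seating in order: seats 1–7 → #132, #135, #136, #137, #139, #142, #143.
So seat 7 is #143.

143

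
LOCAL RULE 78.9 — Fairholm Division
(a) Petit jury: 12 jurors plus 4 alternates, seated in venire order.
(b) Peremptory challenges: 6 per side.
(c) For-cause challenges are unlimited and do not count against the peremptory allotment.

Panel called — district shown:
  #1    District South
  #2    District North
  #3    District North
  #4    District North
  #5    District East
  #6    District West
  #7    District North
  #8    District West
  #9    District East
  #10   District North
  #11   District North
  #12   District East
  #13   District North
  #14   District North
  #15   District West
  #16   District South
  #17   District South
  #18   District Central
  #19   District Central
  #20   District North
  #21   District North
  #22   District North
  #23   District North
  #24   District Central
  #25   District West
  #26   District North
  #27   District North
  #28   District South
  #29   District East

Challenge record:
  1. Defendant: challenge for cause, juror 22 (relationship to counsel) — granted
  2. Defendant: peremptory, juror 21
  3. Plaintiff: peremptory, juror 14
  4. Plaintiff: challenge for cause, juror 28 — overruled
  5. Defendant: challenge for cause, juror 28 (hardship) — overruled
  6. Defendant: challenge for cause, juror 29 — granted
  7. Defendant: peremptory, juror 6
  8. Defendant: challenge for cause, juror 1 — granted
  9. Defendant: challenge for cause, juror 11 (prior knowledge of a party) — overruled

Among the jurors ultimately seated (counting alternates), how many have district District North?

7

Removed: #1, #6, #14, #21, #22, #29.
Seated (16 incl. alternates): #2, #3, #4, #5, #7, #8, #9, #10, #11, #12, #13, #15, #16, #17, #18, #19.
Of those, in District North: #2, #3, #4, #7, #10, #11, #13 → 7.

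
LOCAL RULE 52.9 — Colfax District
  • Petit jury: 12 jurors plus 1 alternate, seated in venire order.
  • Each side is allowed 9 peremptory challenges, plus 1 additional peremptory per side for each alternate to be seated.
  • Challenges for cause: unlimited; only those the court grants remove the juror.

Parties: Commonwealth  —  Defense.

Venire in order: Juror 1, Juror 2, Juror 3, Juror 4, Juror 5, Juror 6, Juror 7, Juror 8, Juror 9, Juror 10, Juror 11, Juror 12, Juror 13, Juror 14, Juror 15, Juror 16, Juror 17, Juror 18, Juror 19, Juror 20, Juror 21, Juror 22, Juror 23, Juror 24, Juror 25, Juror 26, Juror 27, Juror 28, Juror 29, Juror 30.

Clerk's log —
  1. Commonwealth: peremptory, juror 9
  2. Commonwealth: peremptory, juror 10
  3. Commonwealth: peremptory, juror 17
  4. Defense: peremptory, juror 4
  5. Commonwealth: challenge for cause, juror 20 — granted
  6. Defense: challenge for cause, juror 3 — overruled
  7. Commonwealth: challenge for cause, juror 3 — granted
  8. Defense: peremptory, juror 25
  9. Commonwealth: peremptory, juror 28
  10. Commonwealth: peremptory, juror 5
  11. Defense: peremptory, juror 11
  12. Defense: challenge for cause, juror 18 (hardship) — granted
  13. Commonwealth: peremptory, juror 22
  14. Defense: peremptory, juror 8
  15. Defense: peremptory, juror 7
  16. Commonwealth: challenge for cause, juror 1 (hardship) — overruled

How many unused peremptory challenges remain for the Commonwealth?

4

Commonwealth allotment: 9 base + 1 × 1 alternate = 10.
Commonwealth peremptories used: #9, #10, #17, #28, #5, #22 — 6 (for-cause on #20, #3, #1 don't count).
Remaining: 10 − 6 = 4.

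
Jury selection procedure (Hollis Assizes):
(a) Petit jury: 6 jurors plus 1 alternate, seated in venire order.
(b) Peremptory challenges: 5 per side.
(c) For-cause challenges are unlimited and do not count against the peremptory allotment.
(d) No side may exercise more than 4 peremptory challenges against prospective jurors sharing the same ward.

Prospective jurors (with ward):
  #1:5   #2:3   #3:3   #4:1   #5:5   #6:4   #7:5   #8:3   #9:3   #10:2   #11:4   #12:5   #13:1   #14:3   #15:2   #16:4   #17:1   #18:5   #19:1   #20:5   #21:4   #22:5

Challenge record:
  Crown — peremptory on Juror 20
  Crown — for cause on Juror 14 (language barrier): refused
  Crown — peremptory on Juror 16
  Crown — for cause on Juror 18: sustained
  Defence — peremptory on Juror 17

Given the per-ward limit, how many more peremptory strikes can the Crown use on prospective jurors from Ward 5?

Crown peremptories so far: #20, #16 — 2 of 5 used, 3 left overall.
Against Ward 5: #20 — 1 used; per-ward cap 4 leaves 3.
Binding limit: min(3, 3) = 3.

3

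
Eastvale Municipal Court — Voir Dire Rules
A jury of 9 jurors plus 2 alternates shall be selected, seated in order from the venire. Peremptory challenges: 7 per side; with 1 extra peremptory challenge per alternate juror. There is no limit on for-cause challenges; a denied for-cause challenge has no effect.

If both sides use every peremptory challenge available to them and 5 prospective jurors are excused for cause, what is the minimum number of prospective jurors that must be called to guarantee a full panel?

34

Seats to fill: 9 + 2 alternates = 11.
Peremptories: 7 + 1×2 = 9 per side × 2 sides = 18.
For-cause removals: 5.
Minimum venire: 11 + 18 + 5 = 34.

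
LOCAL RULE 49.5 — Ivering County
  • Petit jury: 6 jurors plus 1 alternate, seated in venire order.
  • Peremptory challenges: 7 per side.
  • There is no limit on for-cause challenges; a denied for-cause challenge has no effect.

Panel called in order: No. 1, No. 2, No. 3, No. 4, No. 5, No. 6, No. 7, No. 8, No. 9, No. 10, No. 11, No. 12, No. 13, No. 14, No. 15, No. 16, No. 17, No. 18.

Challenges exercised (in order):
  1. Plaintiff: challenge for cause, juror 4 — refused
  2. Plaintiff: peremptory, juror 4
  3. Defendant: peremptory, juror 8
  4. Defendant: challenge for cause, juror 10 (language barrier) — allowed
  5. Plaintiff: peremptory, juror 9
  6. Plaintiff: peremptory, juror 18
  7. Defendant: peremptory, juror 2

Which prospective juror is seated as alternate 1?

12

Removed: #2, #4, #8, #9, #10, #18.
Filling seats in venire order through position 7: #1, #3, #5, #6, #7, #11, #12.
So alternate 1 is #12.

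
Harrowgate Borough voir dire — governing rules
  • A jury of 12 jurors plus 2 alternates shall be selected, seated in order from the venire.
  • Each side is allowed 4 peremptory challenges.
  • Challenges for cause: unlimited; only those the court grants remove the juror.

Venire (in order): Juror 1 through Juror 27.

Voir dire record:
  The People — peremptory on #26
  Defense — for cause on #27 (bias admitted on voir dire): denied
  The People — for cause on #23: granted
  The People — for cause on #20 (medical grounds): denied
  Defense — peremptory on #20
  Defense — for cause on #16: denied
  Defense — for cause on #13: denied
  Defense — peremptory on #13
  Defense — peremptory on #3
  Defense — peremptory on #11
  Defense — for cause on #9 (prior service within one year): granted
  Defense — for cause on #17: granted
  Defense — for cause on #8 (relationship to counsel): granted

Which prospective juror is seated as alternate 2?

Removed: #3, #8, #9, #11, #13, #17, #20, #23, #26. (#16, #27 stay — for-cause denied.)
Filling seats in venire order through position 14: #1, #2, #4, #5, #6, #7, #10, #12, #14, #15, #16, #18, #19, #21.
So alternate 2 is #21.

21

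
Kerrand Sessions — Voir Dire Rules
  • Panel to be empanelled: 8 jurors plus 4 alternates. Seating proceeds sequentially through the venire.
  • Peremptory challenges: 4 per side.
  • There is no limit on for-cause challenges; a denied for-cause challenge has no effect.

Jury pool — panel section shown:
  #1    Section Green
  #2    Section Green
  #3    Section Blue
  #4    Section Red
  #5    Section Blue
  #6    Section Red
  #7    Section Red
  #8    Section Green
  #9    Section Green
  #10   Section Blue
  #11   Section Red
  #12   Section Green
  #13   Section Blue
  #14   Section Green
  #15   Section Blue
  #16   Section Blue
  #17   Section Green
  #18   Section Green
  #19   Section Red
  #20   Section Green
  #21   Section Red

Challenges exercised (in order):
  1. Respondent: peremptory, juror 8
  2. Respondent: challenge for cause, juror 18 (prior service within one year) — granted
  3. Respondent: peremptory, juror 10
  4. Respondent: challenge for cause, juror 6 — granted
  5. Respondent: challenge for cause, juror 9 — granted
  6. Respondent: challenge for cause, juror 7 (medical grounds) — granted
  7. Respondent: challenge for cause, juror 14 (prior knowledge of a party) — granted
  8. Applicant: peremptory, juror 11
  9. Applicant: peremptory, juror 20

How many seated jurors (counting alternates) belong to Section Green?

Removed: #6, #7, #8, #9, #10, #11, #14, #18, #20.
Seated (12 incl. alternates): #1, #2, #3, #4, #5, #12, #13, #15, #16, #17, #19, #21.
Of those, in Section Green: #1, #2, #12, #17 → 4.

4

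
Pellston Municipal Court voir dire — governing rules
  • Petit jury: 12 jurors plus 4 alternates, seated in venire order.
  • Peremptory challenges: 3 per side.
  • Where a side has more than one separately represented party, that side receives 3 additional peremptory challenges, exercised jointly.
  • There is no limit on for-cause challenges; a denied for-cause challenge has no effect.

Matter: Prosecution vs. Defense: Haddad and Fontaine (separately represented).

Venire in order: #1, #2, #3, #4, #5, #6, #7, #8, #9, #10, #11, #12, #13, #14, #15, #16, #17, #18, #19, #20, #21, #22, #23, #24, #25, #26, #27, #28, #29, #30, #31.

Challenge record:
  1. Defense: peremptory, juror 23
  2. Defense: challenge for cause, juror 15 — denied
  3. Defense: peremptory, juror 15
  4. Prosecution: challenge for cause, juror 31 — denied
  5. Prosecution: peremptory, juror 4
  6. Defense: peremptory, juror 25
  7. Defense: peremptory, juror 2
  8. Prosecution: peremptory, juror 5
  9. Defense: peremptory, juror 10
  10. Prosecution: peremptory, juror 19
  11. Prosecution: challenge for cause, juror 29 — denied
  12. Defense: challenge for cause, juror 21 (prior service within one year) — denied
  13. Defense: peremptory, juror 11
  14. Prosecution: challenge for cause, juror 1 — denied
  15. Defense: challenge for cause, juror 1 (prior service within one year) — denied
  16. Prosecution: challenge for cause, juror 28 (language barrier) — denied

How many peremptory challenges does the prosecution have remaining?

0

Prosecution allotment: 3.
Prosecution peremptories used: #4, #5, #19 — 3 (for-cause on #31, #29, #1, #28 don't count).
Remaining: 3 − 3 = 0.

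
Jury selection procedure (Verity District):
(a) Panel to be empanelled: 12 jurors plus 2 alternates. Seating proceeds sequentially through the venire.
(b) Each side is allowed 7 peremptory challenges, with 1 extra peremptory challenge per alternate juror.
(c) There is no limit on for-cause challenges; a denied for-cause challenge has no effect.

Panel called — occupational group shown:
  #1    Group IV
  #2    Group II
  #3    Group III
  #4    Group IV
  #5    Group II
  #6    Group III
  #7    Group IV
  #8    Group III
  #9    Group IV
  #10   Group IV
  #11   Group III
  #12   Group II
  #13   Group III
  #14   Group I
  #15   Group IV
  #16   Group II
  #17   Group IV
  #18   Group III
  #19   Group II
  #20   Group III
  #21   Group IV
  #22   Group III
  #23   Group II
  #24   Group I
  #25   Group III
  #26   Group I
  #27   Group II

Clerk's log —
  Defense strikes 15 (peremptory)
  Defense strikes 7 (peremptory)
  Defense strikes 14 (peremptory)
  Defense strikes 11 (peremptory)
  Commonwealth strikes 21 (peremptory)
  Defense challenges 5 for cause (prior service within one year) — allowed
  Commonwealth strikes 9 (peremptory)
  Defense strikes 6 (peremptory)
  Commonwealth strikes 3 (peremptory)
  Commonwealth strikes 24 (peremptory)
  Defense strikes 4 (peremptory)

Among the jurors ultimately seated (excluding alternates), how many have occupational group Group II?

4

Removed: #3, #4, #5, #6, #7, #9, #11, #14, #15, #21, #24.
Seated jurors 1–12: #1, #2, #8, #10, #12, #13, #16, #17, #18, #19, #20, #22 (alternates #23, #25 not counted).
Of those, in Group II: #2, #12, #16, #19 → 4.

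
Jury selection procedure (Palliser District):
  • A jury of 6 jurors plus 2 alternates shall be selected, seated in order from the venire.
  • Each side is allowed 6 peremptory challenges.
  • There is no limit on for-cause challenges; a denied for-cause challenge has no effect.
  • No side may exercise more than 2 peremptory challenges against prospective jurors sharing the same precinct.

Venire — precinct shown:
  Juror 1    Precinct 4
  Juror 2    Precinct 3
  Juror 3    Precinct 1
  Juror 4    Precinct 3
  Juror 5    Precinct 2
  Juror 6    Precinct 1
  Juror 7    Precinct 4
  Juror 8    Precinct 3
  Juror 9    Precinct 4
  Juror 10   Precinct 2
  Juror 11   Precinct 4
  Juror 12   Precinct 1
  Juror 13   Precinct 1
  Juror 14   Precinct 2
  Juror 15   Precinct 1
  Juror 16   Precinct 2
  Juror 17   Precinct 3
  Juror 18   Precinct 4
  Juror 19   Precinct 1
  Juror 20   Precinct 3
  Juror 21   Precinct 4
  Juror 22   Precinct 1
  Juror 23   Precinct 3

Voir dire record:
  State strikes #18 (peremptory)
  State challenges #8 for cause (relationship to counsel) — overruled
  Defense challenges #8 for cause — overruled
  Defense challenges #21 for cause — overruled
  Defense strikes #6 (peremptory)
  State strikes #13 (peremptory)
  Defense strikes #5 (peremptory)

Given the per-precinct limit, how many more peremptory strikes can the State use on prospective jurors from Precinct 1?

State peremptories so far: #18, #13 — 2 of 6 used, 4 left overall.
Against Precinct 1: #13 — 1 used; per-precinct cap 2 leaves 1.
Binding limit: min(4, 1) = 1.

1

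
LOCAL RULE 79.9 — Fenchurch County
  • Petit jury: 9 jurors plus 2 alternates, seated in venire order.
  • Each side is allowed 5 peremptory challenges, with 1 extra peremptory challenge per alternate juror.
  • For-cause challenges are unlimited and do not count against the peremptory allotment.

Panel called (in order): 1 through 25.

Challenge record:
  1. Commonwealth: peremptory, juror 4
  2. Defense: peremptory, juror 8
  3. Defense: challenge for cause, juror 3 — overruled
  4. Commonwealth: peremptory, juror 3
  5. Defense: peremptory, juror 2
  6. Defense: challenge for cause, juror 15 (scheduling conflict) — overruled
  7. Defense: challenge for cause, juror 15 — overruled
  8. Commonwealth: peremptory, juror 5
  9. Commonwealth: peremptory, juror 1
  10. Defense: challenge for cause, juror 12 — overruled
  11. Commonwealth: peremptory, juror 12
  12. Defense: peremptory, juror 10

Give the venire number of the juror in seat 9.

17

Removed: #1, #2, #3, #4, #5, #8, #10, #12. (#15 stays — for-cause denied.)
Seating in order: seats 1–9 → #6, #7, #9, #11, #13, #14, #15, #16, #17; alternates → #18, #19.
So seat 9 is #17.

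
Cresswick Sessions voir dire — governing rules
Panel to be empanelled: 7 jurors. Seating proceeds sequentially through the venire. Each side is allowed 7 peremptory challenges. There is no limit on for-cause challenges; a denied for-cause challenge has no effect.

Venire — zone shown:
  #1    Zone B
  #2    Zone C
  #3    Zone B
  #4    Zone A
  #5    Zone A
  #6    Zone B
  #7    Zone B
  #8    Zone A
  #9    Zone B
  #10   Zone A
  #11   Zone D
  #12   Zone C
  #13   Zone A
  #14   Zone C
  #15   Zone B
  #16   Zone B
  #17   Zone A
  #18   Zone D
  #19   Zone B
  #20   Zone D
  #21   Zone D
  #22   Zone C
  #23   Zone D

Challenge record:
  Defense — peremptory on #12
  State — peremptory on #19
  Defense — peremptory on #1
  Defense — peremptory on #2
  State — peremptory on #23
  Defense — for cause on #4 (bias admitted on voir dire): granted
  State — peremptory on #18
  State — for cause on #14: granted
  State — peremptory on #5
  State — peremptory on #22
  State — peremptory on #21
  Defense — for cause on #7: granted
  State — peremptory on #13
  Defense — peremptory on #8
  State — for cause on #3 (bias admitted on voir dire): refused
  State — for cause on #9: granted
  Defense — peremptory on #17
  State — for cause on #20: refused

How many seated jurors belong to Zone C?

0

Removed: #1, #2, #4, #5, #7, #8, #9, #12, #13, #14, #17, #18, #19, #21, #22, #23.
Seated jurors 1–7: #3, #6, #10, #11, #15, #16, #20.
None of those are in Zone C → 0.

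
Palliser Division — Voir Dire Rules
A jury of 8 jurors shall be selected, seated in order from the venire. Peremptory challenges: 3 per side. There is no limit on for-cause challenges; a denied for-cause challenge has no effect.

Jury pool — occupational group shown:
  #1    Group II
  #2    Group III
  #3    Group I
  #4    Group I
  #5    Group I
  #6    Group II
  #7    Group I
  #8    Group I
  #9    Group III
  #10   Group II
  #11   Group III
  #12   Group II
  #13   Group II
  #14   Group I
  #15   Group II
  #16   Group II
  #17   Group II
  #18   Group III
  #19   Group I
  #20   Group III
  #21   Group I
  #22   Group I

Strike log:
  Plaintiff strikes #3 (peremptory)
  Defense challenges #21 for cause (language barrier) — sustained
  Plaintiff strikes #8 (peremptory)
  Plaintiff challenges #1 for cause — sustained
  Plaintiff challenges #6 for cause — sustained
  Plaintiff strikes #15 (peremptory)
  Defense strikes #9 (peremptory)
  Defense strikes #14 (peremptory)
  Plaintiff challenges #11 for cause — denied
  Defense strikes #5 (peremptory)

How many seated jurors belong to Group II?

Removed: #1, #3, #5, #6, #8, #9, #14, #15, #21.
Seated jurors 1–8: #2, #4, #7, #10, #11, #12, #13, #16.
Of those, in Group II: #10, #12, #13, #16 → 4.

4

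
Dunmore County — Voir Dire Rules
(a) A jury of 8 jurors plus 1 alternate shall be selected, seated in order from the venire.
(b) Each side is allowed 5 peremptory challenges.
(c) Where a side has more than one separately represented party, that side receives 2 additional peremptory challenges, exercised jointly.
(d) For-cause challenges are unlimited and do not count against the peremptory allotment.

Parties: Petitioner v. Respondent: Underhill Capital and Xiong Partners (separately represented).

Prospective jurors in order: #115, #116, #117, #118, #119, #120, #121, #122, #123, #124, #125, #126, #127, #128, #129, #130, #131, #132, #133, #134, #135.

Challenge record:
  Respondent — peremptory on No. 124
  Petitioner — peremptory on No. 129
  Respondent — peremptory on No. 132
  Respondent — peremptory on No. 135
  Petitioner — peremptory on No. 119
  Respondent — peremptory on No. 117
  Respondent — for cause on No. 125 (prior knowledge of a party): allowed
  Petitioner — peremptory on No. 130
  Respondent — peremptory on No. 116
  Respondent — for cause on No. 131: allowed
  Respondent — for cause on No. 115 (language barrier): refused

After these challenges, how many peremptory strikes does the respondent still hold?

2

Respondent allotment: 5 base + 2 multi-party = 7.
Respondent peremptories used: #124, #132, #135, #117, #116 — 5 (for-cause on #125, #131, #115 don't count).
Remaining: 7 − 5 = 2.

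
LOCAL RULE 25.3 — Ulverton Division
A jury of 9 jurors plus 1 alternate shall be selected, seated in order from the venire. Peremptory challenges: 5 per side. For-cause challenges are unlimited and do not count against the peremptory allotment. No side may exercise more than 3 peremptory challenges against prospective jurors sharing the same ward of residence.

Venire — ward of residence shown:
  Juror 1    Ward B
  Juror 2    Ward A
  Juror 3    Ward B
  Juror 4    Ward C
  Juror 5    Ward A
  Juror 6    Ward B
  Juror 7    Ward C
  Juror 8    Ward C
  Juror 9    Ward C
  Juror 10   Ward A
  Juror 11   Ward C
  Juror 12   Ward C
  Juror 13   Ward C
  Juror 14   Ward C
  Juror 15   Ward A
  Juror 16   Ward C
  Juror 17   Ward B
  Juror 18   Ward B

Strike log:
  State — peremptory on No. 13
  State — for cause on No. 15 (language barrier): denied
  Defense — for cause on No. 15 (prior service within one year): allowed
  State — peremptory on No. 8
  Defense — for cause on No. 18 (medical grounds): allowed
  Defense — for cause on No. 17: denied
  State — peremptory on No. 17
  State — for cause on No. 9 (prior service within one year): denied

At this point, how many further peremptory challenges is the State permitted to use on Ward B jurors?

State peremptories so far: #13, #8, #17 — 3 of 5 used, 2 left overall.
Against Ward B: #17 — 1 used; per-ward cap 3 leaves 2.
Binding limit: min(2, 2) = 2.

2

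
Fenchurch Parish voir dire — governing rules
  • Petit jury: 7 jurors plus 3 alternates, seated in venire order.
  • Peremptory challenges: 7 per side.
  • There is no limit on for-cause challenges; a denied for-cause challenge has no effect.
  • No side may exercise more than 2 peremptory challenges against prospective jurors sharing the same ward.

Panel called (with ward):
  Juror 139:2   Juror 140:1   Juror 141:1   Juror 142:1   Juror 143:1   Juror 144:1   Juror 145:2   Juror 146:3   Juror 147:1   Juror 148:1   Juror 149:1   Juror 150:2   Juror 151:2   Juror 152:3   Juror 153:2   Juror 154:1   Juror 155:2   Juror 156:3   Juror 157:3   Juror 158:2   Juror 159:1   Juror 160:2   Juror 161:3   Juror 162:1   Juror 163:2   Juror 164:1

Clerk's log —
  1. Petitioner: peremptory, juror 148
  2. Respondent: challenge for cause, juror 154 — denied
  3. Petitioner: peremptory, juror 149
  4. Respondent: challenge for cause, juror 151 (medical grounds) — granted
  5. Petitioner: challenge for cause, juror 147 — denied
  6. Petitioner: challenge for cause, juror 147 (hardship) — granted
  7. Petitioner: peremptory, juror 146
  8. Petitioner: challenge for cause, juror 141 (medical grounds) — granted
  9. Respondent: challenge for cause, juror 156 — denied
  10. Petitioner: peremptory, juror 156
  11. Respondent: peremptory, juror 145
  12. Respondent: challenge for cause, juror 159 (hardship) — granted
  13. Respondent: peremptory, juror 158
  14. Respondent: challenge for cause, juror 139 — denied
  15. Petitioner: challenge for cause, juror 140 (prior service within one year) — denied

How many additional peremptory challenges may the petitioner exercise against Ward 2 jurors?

2

Petitioner peremptories so far: #148, #149, #146, #156 — 4 of 7 used, 3 left overall.
Against Ward 2: none yet — per-ward cap 2 leaves 2.
Binding limit: min(3, 2) = 2.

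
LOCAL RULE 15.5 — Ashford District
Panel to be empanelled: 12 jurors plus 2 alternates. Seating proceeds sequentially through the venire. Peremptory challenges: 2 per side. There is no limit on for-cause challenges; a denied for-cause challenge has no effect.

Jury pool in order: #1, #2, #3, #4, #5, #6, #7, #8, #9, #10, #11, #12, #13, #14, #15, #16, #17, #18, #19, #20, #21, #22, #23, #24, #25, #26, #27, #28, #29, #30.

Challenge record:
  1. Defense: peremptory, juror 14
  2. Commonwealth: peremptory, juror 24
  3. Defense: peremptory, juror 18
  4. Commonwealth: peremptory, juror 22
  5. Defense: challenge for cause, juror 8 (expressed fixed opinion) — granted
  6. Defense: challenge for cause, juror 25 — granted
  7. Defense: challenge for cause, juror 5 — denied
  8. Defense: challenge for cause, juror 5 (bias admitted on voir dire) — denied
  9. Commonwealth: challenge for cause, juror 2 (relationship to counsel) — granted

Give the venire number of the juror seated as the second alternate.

17

Removed: #2, #8, #14, #18, #22, #24, #25. (#5 stays — for-cause denied.)
Seating in order: seats 1–12 → #1, #3, #4, #5, #6, #7, #9, #10, #11, #12, #13, #15; alternates → #16, #17.
So alternate 2 is #17.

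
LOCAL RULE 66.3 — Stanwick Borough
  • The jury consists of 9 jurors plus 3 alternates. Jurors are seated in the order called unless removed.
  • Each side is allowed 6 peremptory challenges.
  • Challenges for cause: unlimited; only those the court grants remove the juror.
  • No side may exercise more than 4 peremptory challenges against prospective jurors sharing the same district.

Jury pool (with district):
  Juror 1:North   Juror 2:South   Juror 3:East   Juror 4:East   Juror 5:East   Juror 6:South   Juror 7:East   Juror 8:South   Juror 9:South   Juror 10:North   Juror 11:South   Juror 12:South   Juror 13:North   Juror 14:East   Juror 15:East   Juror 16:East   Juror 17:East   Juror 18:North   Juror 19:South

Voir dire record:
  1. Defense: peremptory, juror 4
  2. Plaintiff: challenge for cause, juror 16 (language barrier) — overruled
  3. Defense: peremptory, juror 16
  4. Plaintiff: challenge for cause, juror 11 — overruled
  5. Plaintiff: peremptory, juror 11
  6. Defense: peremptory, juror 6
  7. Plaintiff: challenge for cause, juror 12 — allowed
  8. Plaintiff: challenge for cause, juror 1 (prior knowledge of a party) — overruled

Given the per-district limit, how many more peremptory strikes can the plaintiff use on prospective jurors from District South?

Plaintiff peremptories so far: #11 — 1 of 6 used, 5 left overall.
Against District South: #11 — 1 used; per-district cap 4 leaves 3.
Binding limit: min(5, 3) = 3.

3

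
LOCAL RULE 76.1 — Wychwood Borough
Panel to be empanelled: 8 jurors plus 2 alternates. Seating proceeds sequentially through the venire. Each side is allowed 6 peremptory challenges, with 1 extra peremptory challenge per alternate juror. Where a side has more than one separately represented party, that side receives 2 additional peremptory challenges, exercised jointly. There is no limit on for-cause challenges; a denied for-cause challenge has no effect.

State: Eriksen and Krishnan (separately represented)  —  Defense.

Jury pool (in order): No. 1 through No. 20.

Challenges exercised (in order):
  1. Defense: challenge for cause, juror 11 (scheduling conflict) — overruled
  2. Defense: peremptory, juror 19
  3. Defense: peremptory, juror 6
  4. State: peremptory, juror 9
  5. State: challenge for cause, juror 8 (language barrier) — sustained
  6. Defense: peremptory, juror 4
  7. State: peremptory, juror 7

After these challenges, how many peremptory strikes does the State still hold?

8

State allotment: 6 base + 1 × 2 alternates + 2 multi-party = 10.
State peremptories used: #9, #7 — 2 (the for-cause on #8 doesn't count).
Remaining: 10 − 2 = 8.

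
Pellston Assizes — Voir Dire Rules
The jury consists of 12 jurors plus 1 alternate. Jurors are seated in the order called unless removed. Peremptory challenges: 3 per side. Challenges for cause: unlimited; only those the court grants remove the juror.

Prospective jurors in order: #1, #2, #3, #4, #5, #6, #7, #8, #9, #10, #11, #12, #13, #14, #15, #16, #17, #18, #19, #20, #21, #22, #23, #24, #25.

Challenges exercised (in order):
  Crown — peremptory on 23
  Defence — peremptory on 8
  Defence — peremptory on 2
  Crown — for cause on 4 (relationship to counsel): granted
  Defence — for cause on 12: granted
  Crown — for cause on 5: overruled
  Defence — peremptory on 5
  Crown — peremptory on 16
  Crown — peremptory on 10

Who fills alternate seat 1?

Removed: #2, #4, #5, #8, #10, #12, #16, #23.
Seating in order: seats 1–12 → #1, #3, #6, #7, #9, #11, #13, #14, #15, #17, #18, #19; alternates → #20.
So alternate 1 is #20.

20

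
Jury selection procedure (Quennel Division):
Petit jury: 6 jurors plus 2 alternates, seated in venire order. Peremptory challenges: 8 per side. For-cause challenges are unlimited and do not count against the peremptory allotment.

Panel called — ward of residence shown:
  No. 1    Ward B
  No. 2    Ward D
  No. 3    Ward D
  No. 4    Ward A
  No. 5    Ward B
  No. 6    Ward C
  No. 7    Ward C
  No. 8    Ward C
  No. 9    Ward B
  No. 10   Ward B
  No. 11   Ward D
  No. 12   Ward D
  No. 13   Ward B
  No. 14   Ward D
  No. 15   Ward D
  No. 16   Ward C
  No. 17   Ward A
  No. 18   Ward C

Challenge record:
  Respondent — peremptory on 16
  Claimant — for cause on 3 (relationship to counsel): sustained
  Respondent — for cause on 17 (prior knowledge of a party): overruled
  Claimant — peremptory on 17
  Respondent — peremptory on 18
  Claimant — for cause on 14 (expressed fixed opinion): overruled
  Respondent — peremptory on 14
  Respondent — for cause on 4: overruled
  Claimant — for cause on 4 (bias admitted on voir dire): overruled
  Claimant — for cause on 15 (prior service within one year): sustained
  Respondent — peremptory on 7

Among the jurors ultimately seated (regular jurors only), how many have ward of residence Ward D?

Removed: #3, #7, #14, #15, #16, #17, #18.
Seated jurors 1–6: #1, #2, #4, #5, #6, #8 (alternates #9, #10 not counted).
Of those, in Ward D: #2 → 1.

1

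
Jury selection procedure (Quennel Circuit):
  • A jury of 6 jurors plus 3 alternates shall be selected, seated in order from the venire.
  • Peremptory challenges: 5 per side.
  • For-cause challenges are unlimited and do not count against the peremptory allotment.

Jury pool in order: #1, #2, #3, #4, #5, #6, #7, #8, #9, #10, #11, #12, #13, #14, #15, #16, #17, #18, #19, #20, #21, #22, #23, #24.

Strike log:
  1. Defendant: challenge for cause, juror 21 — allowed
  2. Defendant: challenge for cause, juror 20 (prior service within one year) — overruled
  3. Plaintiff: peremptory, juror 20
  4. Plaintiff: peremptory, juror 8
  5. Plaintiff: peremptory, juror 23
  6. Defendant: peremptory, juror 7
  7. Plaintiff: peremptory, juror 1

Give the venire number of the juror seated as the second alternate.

Removed: #1, #7, #8, #20, #21, #23.
Seating in order: seats 1–6 → #2, #3, #4, #5, #6, #9; alternates → #10, #11, #12.
So alternate 2 is #11.

11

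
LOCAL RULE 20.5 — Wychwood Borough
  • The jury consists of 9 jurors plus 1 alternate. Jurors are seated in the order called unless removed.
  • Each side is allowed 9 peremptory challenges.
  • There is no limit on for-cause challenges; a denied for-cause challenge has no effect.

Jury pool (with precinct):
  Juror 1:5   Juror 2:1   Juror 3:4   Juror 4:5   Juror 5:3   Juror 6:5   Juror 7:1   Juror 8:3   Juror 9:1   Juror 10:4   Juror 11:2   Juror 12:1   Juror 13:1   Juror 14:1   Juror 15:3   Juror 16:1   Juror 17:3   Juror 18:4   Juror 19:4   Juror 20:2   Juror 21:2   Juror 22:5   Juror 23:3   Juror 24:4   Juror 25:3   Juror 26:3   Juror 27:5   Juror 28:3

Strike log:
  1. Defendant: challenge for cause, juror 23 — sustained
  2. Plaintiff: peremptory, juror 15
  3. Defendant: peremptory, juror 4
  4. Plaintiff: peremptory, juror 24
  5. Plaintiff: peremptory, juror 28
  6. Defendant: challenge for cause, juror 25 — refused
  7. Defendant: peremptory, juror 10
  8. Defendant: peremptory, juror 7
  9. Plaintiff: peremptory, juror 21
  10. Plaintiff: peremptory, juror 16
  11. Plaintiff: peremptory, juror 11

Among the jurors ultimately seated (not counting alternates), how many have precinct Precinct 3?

Removed: #4, #7, #10, #11, #15, #16, #21, #23, #24, #28.
Seated jurors 1–9: #1, #2, #3, #5, #6, #8, #9, #12, #13 (alternates #14 not counted).
Of those, in Precinct 3: #5, #8 → 2.

2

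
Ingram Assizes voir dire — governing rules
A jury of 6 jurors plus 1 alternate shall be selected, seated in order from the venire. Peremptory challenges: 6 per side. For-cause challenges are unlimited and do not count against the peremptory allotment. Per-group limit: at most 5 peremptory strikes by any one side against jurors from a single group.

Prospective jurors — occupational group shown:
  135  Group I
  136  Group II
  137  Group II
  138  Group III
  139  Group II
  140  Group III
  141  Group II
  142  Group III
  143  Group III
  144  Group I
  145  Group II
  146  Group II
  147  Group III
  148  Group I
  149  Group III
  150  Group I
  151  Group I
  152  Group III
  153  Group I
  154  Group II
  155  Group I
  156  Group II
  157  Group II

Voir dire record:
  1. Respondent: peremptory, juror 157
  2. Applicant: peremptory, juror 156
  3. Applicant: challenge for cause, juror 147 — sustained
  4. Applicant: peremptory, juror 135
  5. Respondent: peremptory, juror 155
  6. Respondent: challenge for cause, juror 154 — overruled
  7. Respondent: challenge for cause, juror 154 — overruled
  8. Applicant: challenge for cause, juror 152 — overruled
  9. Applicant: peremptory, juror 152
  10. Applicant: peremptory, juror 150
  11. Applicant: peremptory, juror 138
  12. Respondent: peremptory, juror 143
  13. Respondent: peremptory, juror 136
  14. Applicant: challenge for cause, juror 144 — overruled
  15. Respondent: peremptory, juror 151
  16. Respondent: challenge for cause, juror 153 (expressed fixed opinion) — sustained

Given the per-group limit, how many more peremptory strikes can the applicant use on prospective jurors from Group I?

1

Applicant peremptories so far: #156, #135, #152, #150, #138 — 5 of 6 used, 1 left overall.
Against Group I: #135, #150 — 2 used; per-group cap 5 leaves 3.
Binding limit: min(1, 3) = 1.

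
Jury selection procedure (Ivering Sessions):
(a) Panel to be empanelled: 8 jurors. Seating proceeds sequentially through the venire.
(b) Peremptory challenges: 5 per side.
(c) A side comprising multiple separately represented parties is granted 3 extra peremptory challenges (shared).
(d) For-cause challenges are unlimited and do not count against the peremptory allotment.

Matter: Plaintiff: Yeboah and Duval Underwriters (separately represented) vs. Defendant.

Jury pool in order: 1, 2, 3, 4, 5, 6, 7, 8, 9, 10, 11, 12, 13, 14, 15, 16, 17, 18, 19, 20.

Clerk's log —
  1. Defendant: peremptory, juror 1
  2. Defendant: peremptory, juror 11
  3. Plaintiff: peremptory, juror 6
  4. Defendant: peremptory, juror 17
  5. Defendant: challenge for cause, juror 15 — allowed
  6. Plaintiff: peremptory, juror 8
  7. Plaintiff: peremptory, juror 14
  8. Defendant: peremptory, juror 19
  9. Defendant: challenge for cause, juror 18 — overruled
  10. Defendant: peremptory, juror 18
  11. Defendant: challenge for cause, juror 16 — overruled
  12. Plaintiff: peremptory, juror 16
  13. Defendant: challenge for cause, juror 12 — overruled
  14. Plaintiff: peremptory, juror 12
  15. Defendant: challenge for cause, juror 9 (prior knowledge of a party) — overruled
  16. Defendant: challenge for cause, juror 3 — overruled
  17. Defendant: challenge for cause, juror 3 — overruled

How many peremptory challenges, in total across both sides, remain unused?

3

Plaintiff allotment: 5 base + 3 multi-party = 8. Defendant allotment: 5.
Plaintiff peremptories used: #6, #8, #14, #16, #12 — 5.
Defendant peremptories used: #1, #11, #17, #19, #18 — 5 (for-cause on #15, #18, #16, #12, #9, #3, #3 don't count).
Remaining: (8 − 5) + (5 − 5) = 3.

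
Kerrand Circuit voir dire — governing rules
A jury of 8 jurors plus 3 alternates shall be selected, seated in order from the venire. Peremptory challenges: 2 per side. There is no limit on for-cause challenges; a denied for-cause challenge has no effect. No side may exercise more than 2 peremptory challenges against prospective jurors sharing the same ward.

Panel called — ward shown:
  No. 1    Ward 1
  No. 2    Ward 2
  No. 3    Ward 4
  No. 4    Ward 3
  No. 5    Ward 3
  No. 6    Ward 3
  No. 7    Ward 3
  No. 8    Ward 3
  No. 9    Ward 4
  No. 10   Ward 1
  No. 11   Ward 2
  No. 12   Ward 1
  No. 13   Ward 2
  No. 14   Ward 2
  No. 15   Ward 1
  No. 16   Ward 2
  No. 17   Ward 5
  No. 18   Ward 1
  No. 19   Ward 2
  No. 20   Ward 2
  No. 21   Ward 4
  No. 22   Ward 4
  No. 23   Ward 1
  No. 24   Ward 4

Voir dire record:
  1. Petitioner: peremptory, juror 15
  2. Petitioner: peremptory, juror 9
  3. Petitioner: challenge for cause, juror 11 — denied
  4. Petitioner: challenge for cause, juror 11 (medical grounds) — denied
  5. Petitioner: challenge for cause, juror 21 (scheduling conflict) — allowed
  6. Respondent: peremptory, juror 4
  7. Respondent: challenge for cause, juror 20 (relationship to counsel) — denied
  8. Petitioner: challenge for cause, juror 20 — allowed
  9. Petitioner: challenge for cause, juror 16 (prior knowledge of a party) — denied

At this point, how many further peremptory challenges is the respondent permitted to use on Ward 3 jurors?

1

Respondent peremptories so far: #4 — 1 of 2 used, 1 left overall.
Against Ward 3: #4 — 1 used; per-ward cap 2 leaves 1.
Binding limit: min(1, 1) = 1.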